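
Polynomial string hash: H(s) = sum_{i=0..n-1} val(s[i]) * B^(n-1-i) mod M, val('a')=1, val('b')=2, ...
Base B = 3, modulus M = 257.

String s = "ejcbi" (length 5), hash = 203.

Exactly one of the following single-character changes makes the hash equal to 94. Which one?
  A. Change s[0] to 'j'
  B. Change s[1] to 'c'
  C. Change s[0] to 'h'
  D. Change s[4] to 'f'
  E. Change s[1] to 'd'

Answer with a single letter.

Answer: A

Derivation:
Option A: s[0]='e'->'j', delta=(10-5)*3^4 mod 257 = 148, hash=203+148 mod 257 = 94 <-- target
Option B: s[1]='j'->'c', delta=(3-10)*3^3 mod 257 = 68, hash=203+68 mod 257 = 14
Option C: s[0]='e'->'h', delta=(8-5)*3^4 mod 257 = 243, hash=203+243 mod 257 = 189
Option D: s[4]='i'->'f', delta=(6-9)*3^0 mod 257 = 254, hash=203+254 mod 257 = 200
Option E: s[1]='j'->'d', delta=(4-10)*3^3 mod 257 = 95, hash=203+95 mod 257 = 41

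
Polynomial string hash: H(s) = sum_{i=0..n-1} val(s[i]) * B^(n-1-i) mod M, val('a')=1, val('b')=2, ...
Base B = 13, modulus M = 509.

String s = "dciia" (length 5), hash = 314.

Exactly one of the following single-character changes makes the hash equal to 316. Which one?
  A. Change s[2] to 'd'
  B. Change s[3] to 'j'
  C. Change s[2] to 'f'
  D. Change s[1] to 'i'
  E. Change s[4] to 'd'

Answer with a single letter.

Option A: s[2]='i'->'d', delta=(4-9)*13^2 mod 509 = 173, hash=314+173 mod 509 = 487
Option B: s[3]='i'->'j', delta=(10-9)*13^1 mod 509 = 13, hash=314+13 mod 509 = 327
Option C: s[2]='i'->'f', delta=(6-9)*13^2 mod 509 = 2, hash=314+2 mod 509 = 316 <-- target
Option D: s[1]='c'->'i', delta=(9-3)*13^3 mod 509 = 457, hash=314+457 mod 509 = 262
Option E: s[4]='a'->'d', delta=(4-1)*13^0 mod 509 = 3, hash=314+3 mod 509 = 317

Answer: C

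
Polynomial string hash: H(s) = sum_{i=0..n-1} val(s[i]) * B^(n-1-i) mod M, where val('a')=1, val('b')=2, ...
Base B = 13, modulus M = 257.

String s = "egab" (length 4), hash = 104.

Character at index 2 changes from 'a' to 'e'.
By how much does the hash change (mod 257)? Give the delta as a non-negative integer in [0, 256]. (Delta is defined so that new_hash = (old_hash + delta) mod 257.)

Delta formula: (val(new) - val(old)) * B^(n-1-k) mod M
  val('e') - val('a') = 5 - 1 = 4
  B^(n-1-k) = 13^1 mod 257 = 13
  Delta = 4 * 13 mod 257 = 52

Answer: 52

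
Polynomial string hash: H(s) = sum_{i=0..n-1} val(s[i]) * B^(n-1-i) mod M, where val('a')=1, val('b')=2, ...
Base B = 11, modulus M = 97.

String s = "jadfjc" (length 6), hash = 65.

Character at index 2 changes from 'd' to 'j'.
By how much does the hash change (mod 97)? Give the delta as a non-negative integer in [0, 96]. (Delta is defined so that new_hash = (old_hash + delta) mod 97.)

Delta formula: (val(new) - val(old)) * B^(n-1-k) mod M
  val('j') - val('d') = 10 - 4 = 6
  B^(n-1-k) = 11^3 mod 97 = 70
  Delta = 6 * 70 mod 97 = 32

Answer: 32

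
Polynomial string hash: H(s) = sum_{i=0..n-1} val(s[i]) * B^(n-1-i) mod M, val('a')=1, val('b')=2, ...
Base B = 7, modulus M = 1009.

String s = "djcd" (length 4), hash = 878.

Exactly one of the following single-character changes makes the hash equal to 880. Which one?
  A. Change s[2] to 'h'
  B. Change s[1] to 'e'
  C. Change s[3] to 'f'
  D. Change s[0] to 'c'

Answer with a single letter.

Option A: s[2]='c'->'h', delta=(8-3)*7^1 mod 1009 = 35, hash=878+35 mod 1009 = 913
Option B: s[1]='j'->'e', delta=(5-10)*7^2 mod 1009 = 764, hash=878+764 mod 1009 = 633
Option C: s[3]='d'->'f', delta=(6-4)*7^0 mod 1009 = 2, hash=878+2 mod 1009 = 880 <-- target
Option D: s[0]='d'->'c', delta=(3-4)*7^3 mod 1009 = 666, hash=878+666 mod 1009 = 535

Answer: C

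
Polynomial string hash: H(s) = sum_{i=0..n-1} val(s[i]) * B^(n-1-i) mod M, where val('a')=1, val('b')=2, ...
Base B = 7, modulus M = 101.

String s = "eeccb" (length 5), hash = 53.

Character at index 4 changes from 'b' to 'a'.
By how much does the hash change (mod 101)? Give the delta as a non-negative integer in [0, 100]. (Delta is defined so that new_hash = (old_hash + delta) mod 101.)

Answer: 100

Derivation:
Delta formula: (val(new) - val(old)) * B^(n-1-k) mod M
  val('a') - val('b') = 1 - 2 = -1
  B^(n-1-k) = 7^0 mod 101 = 1
  Delta = -1 * 1 mod 101 = 100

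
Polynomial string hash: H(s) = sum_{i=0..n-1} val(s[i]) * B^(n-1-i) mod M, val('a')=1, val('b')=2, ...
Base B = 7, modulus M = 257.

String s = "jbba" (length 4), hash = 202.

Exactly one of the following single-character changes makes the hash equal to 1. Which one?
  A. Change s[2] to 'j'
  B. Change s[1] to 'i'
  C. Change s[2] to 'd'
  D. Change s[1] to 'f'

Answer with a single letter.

Answer: A

Derivation:
Option A: s[2]='b'->'j', delta=(10-2)*7^1 mod 257 = 56, hash=202+56 mod 257 = 1 <-- target
Option B: s[1]='b'->'i', delta=(9-2)*7^2 mod 257 = 86, hash=202+86 mod 257 = 31
Option C: s[2]='b'->'d', delta=(4-2)*7^1 mod 257 = 14, hash=202+14 mod 257 = 216
Option D: s[1]='b'->'f', delta=(6-2)*7^2 mod 257 = 196, hash=202+196 mod 257 = 141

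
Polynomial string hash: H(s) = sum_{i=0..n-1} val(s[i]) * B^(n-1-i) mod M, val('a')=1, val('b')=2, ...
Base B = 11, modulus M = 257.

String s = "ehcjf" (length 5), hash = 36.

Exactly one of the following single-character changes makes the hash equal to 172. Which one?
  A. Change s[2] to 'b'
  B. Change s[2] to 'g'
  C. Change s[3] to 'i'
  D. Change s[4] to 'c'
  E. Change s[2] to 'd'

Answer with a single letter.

Answer: A

Derivation:
Option A: s[2]='c'->'b', delta=(2-3)*11^2 mod 257 = 136, hash=36+136 mod 257 = 172 <-- target
Option B: s[2]='c'->'g', delta=(7-3)*11^2 mod 257 = 227, hash=36+227 mod 257 = 6
Option C: s[3]='j'->'i', delta=(9-10)*11^1 mod 257 = 246, hash=36+246 mod 257 = 25
Option D: s[4]='f'->'c', delta=(3-6)*11^0 mod 257 = 254, hash=36+254 mod 257 = 33
Option E: s[2]='c'->'d', delta=(4-3)*11^2 mod 257 = 121, hash=36+121 mod 257 = 157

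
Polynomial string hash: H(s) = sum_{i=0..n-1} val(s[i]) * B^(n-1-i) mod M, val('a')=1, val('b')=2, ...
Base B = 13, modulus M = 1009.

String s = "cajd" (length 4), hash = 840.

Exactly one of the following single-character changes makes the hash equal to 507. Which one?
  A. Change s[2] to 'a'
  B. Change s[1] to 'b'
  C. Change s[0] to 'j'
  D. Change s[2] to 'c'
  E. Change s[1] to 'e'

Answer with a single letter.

Answer: E

Derivation:
Option A: s[2]='j'->'a', delta=(1-10)*13^1 mod 1009 = 892, hash=840+892 mod 1009 = 723
Option B: s[1]='a'->'b', delta=(2-1)*13^2 mod 1009 = 169, hash=840+169 mod 1009 = 0
Option C: s[0]='c'->'j', delta=(10-3)*13^3 mod 1009 = 244, hash=840+244 mod 1009 = 75
Option D: s[2]='j'->'c', delta=(3-10)*13^1 mod 1009 = 918, hash=840+918 mod 1009 = 749
Option E: s[1]='a'->'e', delta=(5-1)*13^2 mod 1009 = 676, hash=840+676 mod 1009 = 507 <-- target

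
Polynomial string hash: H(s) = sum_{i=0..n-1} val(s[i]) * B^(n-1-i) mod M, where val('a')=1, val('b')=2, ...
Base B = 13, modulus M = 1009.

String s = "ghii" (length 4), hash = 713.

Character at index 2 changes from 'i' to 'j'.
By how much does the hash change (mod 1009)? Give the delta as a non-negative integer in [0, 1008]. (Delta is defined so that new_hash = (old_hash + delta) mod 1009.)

Answer: 13

Derivation:
Delta formula: (val(new) - val(old)) * B^(n-1-k) mod M
  val('j') - val('i') = 10 - 9 = 1
  B^(n-1-k) = 13^1 mod 1009 = 13
  Delta = 1 * 13 mod 1009 = 13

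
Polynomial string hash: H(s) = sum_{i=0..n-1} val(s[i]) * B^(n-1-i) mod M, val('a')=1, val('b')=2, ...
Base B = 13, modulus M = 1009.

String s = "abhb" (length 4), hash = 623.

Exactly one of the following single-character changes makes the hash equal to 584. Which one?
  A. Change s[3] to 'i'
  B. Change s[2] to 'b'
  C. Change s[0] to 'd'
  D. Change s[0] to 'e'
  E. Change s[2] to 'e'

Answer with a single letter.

Option A: s[3]='b'->'i', delta=(9-2)*13^0 mod 1009 = 7, hash=623+7 mod 1009 = 630
Option B: s[2]='h'->'b', delta=(2-8)*13^1 mod 1009 = 931, hash=623+931 mod 1009 = 545
Option C: s[0]='a'->'d', delta=(4-1)*13^3 mod 1009 = 537, hash=623+537 mod 1009 = 151
Option D: s[0]='a'->'e', delta=(5-1)*13^3 mod 1009 = 716, hash=623+716 mod 1009 = 330
Option E: s[2]='h'->'e', delta=(5-8)*13^1 mod 1009 = 970, hash=623+970 mod 1009 = 584 <-- target

Answer: E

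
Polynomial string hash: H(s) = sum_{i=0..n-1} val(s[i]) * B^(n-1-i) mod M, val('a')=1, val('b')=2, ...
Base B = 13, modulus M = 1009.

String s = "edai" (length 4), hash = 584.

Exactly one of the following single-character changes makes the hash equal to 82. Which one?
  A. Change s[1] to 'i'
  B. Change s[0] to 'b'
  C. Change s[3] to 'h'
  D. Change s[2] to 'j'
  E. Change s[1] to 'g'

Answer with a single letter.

Answer: E

Derivation:
Option A: s[1]='d'->'i', delta=(9-4)*13^2 mod 1009 = 845, hash=584+845 mod 1009 = 420
Option B: s[0]='e'->'b', delta=(2-5)*13^3 mod 1009 = 472, hash=584+472 mod 1009 = 47
Option C: s[3]='i'->'h', delta=(8-9)*13^0 mod 1009 = 1008, hash=584+1008 mod 1009 = 583
Option D: s[2]='a'->'j', delta=(10-1)*13^1 mod 1009 = 117, hash=584+117 mod 1009 = 701
Option E: s[1]='d'->'g', delta=(7-4)*13^2 mod 1009 = 507, hash=584+507 mod 1009 = 82 <-- target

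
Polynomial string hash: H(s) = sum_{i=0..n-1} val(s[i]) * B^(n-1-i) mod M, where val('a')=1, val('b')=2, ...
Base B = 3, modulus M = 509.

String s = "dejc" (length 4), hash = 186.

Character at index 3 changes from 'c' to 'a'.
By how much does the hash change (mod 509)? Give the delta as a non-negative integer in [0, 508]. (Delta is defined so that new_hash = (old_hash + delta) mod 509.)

Answer: 507

Derivation:
Delta formula: (val(new) - val(old)) * B^(n-1-k) mod M
  val('a') - val('c') = 1 - 3 = -2
  B^(n-1-k) = 3^0 mod 509 = 1
  Delta = -2 * 1 mod 509 = 507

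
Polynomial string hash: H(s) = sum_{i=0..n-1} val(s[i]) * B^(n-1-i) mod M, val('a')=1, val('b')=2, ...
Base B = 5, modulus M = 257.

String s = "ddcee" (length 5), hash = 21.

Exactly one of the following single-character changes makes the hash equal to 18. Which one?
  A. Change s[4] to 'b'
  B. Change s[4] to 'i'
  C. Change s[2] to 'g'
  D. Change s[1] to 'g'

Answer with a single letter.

Option A: s[4]='e'->'b', delta=(2-5)*5^0 mod 257 = 254, hash=21+254 mod 257 = 18 <-- target
Option B: s[4]='e'->'i', delta=(9-5)*5^0 mod 257 = 4, hash=21+4 mod 257 = 25
Option C: s[2]='c'->'g', delta=(7-3)*5^2 mod 257 = 100, hash=21+100 mod 257 = 121
Option D: s[1]='d'->'g', delta=(7-4)*5^3 mod 257 = 118, hash=21+118 mod 257 = 139

Answer: A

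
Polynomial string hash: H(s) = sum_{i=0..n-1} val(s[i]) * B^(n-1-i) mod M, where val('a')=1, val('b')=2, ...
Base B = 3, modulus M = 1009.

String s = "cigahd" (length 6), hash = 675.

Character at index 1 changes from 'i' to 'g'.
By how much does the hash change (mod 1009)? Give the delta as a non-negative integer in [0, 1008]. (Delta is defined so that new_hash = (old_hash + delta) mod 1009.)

Delta formula: (val(new) - val(old)) * B^(n-1-k) mod M
  val('g') - val('i') = 7 - 9 = -2
  B^(n-1-k) = 3^4 mod 1009 = 81
  Delta = -2 * 81 mod 1009 = 847

Answer: 847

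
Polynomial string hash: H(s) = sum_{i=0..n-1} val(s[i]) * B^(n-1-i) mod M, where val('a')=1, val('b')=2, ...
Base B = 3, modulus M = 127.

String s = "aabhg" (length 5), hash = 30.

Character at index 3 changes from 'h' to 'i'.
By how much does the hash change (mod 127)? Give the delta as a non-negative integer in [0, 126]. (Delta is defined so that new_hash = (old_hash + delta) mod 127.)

Answer: 3

Derivation:
Delta formula: (val(new) - val(old)) * B^(n-1-k) mod M
  val('i') - val('h') = 9 - 8 = 1
  B^(n-1-k) = 3^1 mod 127 = 3
  Delta = 1 * 3 mod 127 = 3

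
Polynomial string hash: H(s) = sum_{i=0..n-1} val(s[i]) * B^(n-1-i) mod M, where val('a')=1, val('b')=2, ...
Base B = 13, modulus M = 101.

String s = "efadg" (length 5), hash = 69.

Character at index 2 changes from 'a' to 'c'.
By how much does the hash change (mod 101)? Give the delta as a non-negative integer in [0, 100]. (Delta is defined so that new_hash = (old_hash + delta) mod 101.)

Answer: 35

Derivation:
Delta formula: (val(new) - val(old)) * B^(n-1-k) mod M
  val('c') - val('a') = 3 - 1 = 2
  B^(n-1-k) = 13^2 mod 101 = 68
  Delta = 2 * 68 mod 101 = 35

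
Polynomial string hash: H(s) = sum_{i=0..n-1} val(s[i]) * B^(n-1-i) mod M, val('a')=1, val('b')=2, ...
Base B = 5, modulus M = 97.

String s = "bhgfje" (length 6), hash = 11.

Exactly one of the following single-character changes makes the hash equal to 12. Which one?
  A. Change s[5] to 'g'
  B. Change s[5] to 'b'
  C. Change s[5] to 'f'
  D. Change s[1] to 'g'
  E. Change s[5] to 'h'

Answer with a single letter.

Option A: s[5]='e'->'g', delta=(7-5)*5^0 mod 97 = 2, hash=11+2 mod 97 = 13
Option B: s[5]='e'->'b', delta=(2-5)*5^0 mod 97 = 94, hash=11+94 mod 97 = 8
Option C: s[5]='e'->'f', delta=(6-5)*5^0 mod 97 = 1, hash=11+1 mod 97 = 12 <-- target
Option D: s[1]='h'->'g', delta=(7-8)*5^4 mod 97 = 54, hash=11+54 mod 97 = 65
Option E: s[5]='e'->'h', delta=(8-5)*5^0 mod 97 = 3, hash=11+3 mod 97 = 14

Answer: C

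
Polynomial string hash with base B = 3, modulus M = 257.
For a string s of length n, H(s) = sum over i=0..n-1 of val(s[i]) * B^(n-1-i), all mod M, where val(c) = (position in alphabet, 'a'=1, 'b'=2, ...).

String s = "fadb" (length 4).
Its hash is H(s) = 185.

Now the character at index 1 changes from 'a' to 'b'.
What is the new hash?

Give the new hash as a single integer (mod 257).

Answer: 194

Derivation:
val('a') = 1, val('b') = 2
Position k = 1, exponent = n-1-k = 2
B^2 mod M = 3^2 mod 257 = 9
Delta = (2 - 1) * 9 mod 257 = 9
New hash = (185 + 9) mod 257 = 194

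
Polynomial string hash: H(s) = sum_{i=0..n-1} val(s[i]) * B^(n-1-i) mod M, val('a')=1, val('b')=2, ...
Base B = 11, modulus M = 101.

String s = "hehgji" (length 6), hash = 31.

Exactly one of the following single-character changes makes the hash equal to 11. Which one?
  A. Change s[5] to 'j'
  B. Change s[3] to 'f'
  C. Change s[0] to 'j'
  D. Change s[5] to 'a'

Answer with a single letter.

Answer: B

Derivation:
Option A: s[5]='i'->'j', delta=(10-9)*11^0 mod 101 = 1, hash=31+1 mod 101 = 32
Option B: s[3]='g'->'f', delta=(6-7)*11^2 mod 101 = 81, hash=31+81 mod 101 = 11 <-- target
Option C: s[0]='h'->'j', delta=(10-8)*11^5 mod 101 = 13, hash=31+13 mod 101 = 44
Option D: s[5]='i'->'a', delta=(1-9)*11^0 mod 101 = 93, hash=31+93 mod 101 = 23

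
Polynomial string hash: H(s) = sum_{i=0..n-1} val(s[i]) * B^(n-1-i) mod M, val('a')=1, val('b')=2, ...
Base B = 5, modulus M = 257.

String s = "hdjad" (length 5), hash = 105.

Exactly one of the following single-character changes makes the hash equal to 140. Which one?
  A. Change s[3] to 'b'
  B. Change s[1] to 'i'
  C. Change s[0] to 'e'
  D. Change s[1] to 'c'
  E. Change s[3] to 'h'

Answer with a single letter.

Option A: s[3]='a'->'b', delta=(2-1)*5^1 mod 257 = 5, hash=105+5 mod 257 = 110
Option B: s[1]='d'->'i', delta=(9-4)*5^3 mod 257 = 111, hash=105+111 mod 257 = 216
Option C: s[0]='h'->'e', delta=(5-8)*5^4 mod 257 = 181, hash=105+181 mod 257 = 29
Option D: s[1]='d'->'c', delta=(3-4)*5^3 mod 257 = 132, hash=105+132 mod 257 = 237
Option E: s[3]='a'->'h', delta=(8-1)*5^1 mod 257 = 35, hash=105+35 mod 257 = 140 <-- target

Answer: E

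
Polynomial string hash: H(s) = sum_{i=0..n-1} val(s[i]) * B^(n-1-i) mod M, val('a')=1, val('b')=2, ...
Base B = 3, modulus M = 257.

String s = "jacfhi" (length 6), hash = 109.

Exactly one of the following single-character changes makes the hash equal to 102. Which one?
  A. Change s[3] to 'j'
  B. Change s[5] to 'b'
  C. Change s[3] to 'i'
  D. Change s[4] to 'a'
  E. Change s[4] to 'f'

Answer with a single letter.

Answer: B

Derivation:
Option A: s[3]='f'->'j', delta=(10-6)*3^2 mod 257 = 36, hash=109+36 mod 257 = 145
Option B: s[5]='i'->'b', delta=(2-9)*3^0 mod 257 = 250, hash=109+250 mod 257 = 102 <-- target
Option C: s[3]='f'->'i', delta=(9-6)*3^2 mod 257 = 27, hash=109+27 mod 257 = 136
Option D: s[4]='h'->'a', delta=(1-8)*3^1 mod 257 = 236, hash=109+236 mod 257 = 88
Option E: s[4]='h'->'f', delta=(6-8)*3^1 mod 257 = 251, hash=109+251 mod 257 = 103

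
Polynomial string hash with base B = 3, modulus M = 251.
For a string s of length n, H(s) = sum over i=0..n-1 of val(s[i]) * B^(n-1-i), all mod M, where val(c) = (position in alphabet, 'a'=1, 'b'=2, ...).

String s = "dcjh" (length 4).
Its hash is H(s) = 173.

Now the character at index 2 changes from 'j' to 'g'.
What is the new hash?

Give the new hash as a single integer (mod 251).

val('j') = 10, val('g') = 7
Position k = 2, exponent = n-1-k = 1
B^1 mod M = 3^1 mod 251 = 3
Delta = (7 - 10) * 3 mod 251 = 242
New hash = (173 + 242) mod 251 = 164

Answer: 164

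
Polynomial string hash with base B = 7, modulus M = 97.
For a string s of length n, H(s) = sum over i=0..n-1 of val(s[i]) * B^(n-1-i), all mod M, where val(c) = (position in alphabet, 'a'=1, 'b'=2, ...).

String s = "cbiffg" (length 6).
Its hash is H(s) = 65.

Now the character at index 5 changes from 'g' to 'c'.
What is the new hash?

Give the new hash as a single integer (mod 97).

Answer: 61

Derivation:
val('g') = 7, val('c') = 3
Position k = 5, exponent = n-1-k = 0
B^0 mod M = 7^0 mod 97 = 1
Delta = (3 - 7) * 1 mod 97 = 93
New hash = (65 + 93) mod 97 = 61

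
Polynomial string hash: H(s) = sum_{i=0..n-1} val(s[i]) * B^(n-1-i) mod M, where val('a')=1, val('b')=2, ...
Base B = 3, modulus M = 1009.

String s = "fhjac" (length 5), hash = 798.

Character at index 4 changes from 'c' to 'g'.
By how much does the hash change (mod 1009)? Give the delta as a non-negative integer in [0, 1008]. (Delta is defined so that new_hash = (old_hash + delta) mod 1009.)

Answer: 4

Derivation:
Delta formula: (val(new) - val(old)) * B^(n-1-k) mod M
  val('g') - val('c') = 7 - 3 = 4
  B^(n-1-k) = 3^0 mod 1009 = 1
  Delta = 4 * 1 mod 1009 = 4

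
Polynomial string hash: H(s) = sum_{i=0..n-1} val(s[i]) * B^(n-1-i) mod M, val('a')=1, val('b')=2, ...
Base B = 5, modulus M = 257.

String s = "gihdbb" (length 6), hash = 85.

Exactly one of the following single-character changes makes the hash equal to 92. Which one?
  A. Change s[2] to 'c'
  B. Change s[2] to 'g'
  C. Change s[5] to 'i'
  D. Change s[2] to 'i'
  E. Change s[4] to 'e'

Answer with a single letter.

Answer: C

Derivation:
Option A: s[2]='h'->'c', delta=(3-8)*5^3 mod 257 = 146, hash=85+146 mod 257 = 231
Option B: s[2]='h'->'g', delta=(7-8)*5^3 mod 257 = 132, hash=85+132 mod 257 = 217
Option C: s[5]='b'->'i', delta=(9-2)*5^0 mod 257 = 7, hash=85+7 mod 257 = 92 <-- target
Option D: s[2]='h'->'i', delta=(9-8)*5^3 mod 257 = 125, hash=85+125 mod 257 = 210
Option E: s[4]='b'->'e', delta=(5-2)*5^1 mod 257 = 15, hash=85+15 mod 257 = 100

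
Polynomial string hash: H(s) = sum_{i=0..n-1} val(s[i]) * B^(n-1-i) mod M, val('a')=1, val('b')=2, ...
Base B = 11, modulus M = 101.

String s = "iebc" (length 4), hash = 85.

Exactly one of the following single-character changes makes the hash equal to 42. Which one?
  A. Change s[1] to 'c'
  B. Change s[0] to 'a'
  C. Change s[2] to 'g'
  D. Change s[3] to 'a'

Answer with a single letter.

Option A: s[1]='e'->'c', delta=(3-5)*11^2 mod 101 = 61, hash=85+61 mod 101 = 45
Option B: s[0]='i'->'a', delta=(1-9)*11^3 mod 101 = 58, hash=85+58 mod 101 = 42 <-- target
Option C: s[2]='b'->'g', delta=(7-2)*11^1 mod 101 = 55, hash=85+55 mod 101 = 39
Option D: s[3]='c'->'a', delta=(1-3)*11^0 mod 101 = 99, hash=85+99 mod 101 = 83

Answer: B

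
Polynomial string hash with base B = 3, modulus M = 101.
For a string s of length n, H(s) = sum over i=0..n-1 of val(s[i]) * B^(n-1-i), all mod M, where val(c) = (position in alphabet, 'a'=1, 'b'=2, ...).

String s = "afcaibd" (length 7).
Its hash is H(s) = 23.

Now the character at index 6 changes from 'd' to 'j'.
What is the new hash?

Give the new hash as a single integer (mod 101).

val('d') = 4, val('j') = 10
Position k = 6, exponent = n-1-k = 0
B^0 mod M = 3^0 mod 101 = 1
Delta = (10 - 4) * 1 mod 101 = 6
New hash = (23 + 6) mod 101 = 29

Answer: 29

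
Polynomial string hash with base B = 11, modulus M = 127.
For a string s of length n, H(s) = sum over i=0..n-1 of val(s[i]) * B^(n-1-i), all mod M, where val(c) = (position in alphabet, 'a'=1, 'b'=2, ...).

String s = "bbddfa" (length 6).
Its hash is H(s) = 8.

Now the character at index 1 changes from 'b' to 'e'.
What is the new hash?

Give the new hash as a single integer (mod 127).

Answer: 116

Derivation:
val('b') = 2, val('e') = 5
Position k = 1, exponent = n-1-k = 4
B^4 mod M = 11^4 mod 127 = 36
Delta = (5 - 2) * 36 mod 127 = 108
New hash = (8 + 108) mod 127 = 116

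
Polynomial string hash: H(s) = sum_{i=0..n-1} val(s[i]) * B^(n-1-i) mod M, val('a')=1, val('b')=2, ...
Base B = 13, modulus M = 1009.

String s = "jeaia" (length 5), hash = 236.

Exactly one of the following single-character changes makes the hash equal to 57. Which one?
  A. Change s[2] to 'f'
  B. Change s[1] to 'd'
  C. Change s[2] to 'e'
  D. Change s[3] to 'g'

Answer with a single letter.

Answer: B

Derivation:
Option A: s[2]='a'->'f', delta=(6-1)*13^2 mod 1009 = 845, hash=236+845 mod 1009 = 72
Option B: s[1]='e'->'d', delta=(4-5)*13^3 mod 1009 = 830, hash=236+830 mod 1009 = 57 <-- target
Option C: s[2]='a'->'e', delta=(5-1)*13^2 mod 1009 = 676, hash=236+676 mod 1009 = 912
Option D: s[3]='i'->'g', delta=(7-9)*13^1 mod 1009 = 983, hash=236+983 mod 1009 = 210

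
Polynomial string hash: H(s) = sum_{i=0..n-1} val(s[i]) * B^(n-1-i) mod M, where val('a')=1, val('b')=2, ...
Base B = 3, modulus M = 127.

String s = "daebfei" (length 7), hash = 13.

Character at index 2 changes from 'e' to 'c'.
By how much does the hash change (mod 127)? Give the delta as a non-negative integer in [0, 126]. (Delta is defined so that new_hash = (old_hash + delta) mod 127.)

Delta formula: (val(new) - val(old)) * B^(n-1-k) mod M
  val('c') - val('e') = 3 - 5 = -2
  B^(n-1-k) = 3^4 mod 127 = 81
  Delta = -2 * 81 mod 127 = 92

Answer: 92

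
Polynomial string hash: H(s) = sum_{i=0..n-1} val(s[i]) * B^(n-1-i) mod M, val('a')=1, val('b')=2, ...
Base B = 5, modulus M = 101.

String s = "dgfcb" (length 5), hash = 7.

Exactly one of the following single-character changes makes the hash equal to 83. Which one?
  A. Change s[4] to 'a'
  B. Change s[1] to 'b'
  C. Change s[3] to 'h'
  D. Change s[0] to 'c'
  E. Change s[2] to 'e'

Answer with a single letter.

Answer: E

Derivation:
Option A: s[4]='b'->'a', delta=(1-2)*5^0 mod 101 = 100, hash=7+100 mod 101 = 6
Option B: s[1]='g'->'b', delta=(2-7)*5^3 mod 101 = 82, hash=7+82 mod 101 = 89
Option C: s[3]='c'->'h', delta=(8-3)*5^1 mod 101 = 25, hash=7+25 mod 101 = 32
Option D: s[0]='d'->'c', delta=(3-4)*5^4 mod 101 = 82, hash=7+82 mod 101 = 89
Option E: s[2]='f'->'e', delta=(5-6)*5^2 mod 101 = 76, hash=7+76 mod 101 = 83 <-- target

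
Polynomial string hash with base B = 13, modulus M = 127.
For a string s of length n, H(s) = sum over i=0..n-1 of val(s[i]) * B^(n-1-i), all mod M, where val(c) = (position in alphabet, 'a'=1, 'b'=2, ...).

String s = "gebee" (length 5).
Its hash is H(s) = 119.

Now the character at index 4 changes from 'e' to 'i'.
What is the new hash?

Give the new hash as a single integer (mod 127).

Answer: 123

Derivation:
val('e') = 5, val('i') = 9
Position k = 4, exponent = n-1-k = 0
B^0 mod M = 13^0 mod 127 = 1
Delta = (9 - 5) * 1 mod 127 = 4
New hash = (119 + 4) mod 127 = 123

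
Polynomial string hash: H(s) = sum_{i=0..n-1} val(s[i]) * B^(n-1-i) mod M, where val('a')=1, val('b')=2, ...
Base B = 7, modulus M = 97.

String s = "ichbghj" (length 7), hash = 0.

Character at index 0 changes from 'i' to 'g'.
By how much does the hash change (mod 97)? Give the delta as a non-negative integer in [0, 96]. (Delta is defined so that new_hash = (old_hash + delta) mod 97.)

Answer: 24

Derivation:
Delta formula: (val(new) - val(old)) * B^(n-1-k) mod M
  val('g') - val('i') = 7 - 9 = -2
  B^(n-1-k) = 7^6 mod 97 = 85
  Delta = -2 * 85 mod 97 = 24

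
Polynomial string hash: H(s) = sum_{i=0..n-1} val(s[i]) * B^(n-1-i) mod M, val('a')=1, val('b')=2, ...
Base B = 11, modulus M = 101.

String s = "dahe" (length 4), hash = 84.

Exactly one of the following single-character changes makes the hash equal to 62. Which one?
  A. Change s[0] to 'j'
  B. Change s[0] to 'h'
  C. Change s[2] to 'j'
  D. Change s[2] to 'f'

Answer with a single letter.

Option A: s[0]='d'->'j', delta=(10-4)*11^3 mod 101 = 7, hash=84+7 mod 101 = 91
Option B: s[0]='d'->'h', delta=(8-4)*11^3 mod 101 = 72, hash=84+72 mod 101 = 55
Option C: s[2]='h'->'j', delta=(10-8)*11^1 mod 101 = 22, hash=84+22 mod 101 = 5
Option D: s[2]='h'->'f', delta=(6-8)*11^1 mod 101 = 79, hash=84+79 mod 101 = 62 <-- target

Answer: D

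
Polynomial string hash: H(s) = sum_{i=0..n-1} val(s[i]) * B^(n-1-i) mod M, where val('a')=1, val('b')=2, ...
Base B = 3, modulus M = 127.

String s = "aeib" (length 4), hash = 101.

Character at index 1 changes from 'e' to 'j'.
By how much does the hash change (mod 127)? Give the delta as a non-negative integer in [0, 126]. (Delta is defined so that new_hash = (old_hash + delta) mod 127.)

Delta formula: (val(new) - val(old)) * B^(n-1-k) mod M
  val('j') - val('e') = 10 - 5 = 5
  B^(n-1-k) = 3^2 mod 127 = 9
  Delta = 5 * 9 mod 127 = 45

Answer: 45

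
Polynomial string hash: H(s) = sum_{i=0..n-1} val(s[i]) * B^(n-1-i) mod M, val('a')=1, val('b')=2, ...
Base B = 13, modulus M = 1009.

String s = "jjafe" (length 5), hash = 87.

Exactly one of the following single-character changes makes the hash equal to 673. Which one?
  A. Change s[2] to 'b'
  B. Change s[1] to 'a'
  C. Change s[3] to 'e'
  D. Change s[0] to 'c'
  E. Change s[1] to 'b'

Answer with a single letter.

Option A: s[2]='a'->'b', delta=(2-1)*13^2 mod 1009 = 169, hash=87+169 mod 1009 = 256
Option B: s[1]='j'->'a', delta=(1-10)*13^3 mod 1009 = 407, hash=87+407 mod 1009 = 494
Option C: s[3]='f'->'e', delta=(5-6)*13^1 mod 1009 = 996, hash=87+996 mod 1009 = 74
Option D: s[0]='j'->'c', delta=(3-10)*13^4 mod 1009 = 864, hash=87+864 mod 1009 = 951
Option E: s[1]='j'->'b', delta=(2-10)*13^3 mod 1009 = 586, hash=87+586 mod 1009 = 673 <-- target

Answer: E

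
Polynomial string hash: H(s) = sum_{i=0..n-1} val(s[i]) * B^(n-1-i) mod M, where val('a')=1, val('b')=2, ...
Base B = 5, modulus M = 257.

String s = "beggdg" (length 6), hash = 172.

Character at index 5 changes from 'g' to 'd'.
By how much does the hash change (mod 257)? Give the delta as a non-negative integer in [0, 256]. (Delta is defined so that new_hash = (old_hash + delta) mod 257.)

Delta formula: (val(new) - val(old)) * B^(n-1-k) mod M
  val('d') - val('g') = 4 - 7 = -3
  B^(n-1-k) = 5^0 mod 257 = 1
  Delta = -3 * 1 mod 257 = 254

Answer: 254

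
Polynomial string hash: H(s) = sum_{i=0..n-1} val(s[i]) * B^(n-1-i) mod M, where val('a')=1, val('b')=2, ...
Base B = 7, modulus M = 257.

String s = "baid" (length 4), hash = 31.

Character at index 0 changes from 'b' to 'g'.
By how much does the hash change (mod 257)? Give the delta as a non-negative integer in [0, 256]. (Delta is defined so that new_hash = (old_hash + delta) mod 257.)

Answer: 173

Derivation:
Delta formula: (val(new) - val(old)) * B^(n-1-k) mod M
  val('g') - val('b') = 7 - 2 = 5
  B^(n-1-k) = 7^3 mod 257 = 86
  Delta = 5 * 86 mod 257 = 173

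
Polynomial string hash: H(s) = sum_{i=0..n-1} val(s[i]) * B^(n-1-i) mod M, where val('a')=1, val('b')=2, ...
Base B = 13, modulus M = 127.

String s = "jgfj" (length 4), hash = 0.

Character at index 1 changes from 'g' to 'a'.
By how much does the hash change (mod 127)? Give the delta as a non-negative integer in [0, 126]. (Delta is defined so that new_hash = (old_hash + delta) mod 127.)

Delta formula: (val(new) - val(old)) * B^(n-1-k) mod M
  val('a') - val('g') = 1 - 7 = -6
  B^(n-1-k) = 13^2 mod 127 = 42
  Delta = -6 * 42 mod 127 = 2

Answer: 2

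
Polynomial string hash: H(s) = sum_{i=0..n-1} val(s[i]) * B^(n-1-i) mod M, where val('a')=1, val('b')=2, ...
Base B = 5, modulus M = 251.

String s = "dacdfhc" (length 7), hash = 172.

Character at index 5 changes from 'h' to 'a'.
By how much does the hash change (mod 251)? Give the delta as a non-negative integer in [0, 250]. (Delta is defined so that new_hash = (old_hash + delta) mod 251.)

Answer: 216

Derivation:
Delta formula: (val(new) - val(old)) * B^(n-1-k) mod M
  val('a') - val('h') = 1 - 8 = -7
  B^(n-1-k) = 5^1 mod 251 = 5
  Delta = -7 * 5 mod 251 = 216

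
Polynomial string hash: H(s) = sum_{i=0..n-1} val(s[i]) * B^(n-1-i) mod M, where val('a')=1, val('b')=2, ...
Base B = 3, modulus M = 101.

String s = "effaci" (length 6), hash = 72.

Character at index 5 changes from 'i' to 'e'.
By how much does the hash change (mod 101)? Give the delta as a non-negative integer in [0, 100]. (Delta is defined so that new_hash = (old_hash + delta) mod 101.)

Answer: 97

Derivation:
Delta formula: (val(new) - val(old)) * B^(n-1-k) mod M
  val('e') - val('i') = 5 - 9 = -4
  B^(n-1-k) = 3^0 mod 101 = 1
  Delta = -4 * 1 mod 101 = 97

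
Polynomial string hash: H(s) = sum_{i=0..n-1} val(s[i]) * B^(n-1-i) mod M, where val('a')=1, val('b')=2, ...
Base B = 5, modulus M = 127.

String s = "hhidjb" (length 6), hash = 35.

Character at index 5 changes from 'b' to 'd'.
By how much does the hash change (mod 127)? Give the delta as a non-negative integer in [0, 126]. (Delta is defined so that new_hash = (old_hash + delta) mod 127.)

Delta formula: (val(new) - val(old)) * B^(n-1-k) mod M
  val('d') - val('b') = 4 - 2 = 2
  B^(n-1-k) = 5^0 mod 127 = 1
  Delta = 2 * 1 mod 127 = 2

Answer: 2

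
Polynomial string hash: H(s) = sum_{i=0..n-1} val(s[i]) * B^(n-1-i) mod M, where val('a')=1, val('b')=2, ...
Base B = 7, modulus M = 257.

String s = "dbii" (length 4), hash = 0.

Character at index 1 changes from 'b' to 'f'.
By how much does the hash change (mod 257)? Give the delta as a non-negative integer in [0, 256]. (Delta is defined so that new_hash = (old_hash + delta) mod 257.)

Answer: 196

Derivation:
Delta formula: (val(new) - val(old)) * B^(n-1-k) mod M
  val('f') - val('b') = 6 - 2 = 4
  B^(n-1-k) = 7^2 mod 257 = 49
  Delta = 4 * 49 mod 257 = 196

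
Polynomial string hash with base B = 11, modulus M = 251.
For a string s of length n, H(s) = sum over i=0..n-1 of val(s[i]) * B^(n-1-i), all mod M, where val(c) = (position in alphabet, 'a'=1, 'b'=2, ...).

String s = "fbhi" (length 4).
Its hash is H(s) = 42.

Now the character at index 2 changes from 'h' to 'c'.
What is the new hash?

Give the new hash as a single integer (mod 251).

val('h') = 8, val('c') = 3
Position k = 2, exponent = n-1-k = 1
B^1 mod M = 11^1 mod 251 = 11
Delta = (3 - 8) * 11 mod 251 = 196
New hash = (42 + 196) mod 251 = 238

Answer: 238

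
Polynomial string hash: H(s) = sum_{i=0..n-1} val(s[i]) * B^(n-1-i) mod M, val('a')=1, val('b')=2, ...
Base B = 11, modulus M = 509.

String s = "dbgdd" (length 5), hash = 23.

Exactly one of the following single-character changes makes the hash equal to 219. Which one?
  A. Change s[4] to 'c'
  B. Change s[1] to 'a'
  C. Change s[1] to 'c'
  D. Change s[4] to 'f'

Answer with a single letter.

Option A: s[4]='d'->'c', delta=(3-4)*11^0 mod 509 = 508, hash=23+508 mod 509 = 22
Option B: s[1]='b'->'a', delta=(1-2)*11^3 mod 509 = 196, hash=23+196 mod 509 = 219 <-- target
Option C: s[1]='b'->'c', delta=(3-2)*11^3 mod 509 = 313, hash=23+313 mod 509 = 336
Option D: s[4]='d'->'f', delta=(6-4)*11^0 mod 509 = 2, hash=23+2 mod 509 = 25

Answer: B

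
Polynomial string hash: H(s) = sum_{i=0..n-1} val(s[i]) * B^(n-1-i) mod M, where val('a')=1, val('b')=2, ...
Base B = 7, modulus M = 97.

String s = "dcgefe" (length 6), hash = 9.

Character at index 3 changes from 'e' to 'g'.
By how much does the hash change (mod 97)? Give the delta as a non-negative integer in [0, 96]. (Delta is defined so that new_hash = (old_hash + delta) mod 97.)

Delta formula: (val(new) - val(old)) * B^(n-1-k) mod M
  val('g') - val('e') = 7 - 5 = 2
  B^(n-1-k) = 7^2 mod 97 = 49
  Delta = 2 * 49 mod 97 = 1

Answer: 1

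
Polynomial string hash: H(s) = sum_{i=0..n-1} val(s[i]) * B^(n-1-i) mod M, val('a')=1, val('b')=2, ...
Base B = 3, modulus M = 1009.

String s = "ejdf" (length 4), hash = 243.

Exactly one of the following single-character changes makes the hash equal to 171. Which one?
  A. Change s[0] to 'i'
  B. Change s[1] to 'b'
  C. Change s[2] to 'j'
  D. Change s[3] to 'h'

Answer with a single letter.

Answer: B

Derivation:
Option A: s[0]='e'->'i', delta=(9-5)*3^3 mod 1009 = 108, hash=243+108 mod 1009 = 351
Option B: s[1]='j'->'b', delta=(2-10)*3^2 mod 1009 = 937, hash=243+937 mod 1009 = 171 <-- target
Option C: s[2]='d'->'j', delta=(10-4)*3^1 mod 1009 = 18, hash=243+18 mod 1009 = 261
Option D: s[3]='f'->'h', delta=(8-6)*3^0 mod 1009 = 2, hash=243+2 mod 1009 = 245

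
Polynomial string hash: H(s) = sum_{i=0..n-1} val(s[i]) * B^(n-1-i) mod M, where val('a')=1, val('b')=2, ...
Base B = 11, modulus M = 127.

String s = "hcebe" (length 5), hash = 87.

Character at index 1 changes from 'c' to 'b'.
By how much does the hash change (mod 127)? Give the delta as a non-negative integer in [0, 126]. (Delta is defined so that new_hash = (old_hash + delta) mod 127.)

Delta formula: (val(new) - val(old)) * B^(n-1-k) mod M
  val('b') - val('c') = 2 - 3 = -1
  B^(n-1-k) = 11^3 mod 127 = 61
  Delta = -1 * 61 mod 127 = 66

Answer: 66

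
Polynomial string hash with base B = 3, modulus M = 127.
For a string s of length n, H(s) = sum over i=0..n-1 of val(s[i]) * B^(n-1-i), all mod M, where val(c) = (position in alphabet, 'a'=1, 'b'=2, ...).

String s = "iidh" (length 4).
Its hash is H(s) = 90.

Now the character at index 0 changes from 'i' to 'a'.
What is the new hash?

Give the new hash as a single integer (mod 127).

Answer: 1

Derivation:
val('i') = 9, val('a') = 1
Position k = 0, exponent = n-1-k = 3
B^3 mod M = 3^3 mod 127 = 27
Delta = (1 - 9) * 27 mod 127 = 38
New hash = (90 + 38) mod 127 = 1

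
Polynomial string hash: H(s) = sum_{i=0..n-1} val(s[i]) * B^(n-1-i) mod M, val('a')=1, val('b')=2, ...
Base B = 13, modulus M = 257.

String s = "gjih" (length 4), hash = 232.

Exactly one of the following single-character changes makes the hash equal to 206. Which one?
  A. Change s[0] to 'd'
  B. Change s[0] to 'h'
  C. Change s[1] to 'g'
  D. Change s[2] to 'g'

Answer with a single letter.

Answer: D

Derivation:
Option A: s[0]='g'->'d', delta=(4-7)*13^3 mod 257 = 91, hash=232+91 mod 257 = 66
Option B: s[0]='g'->'h', delta=(8-7)*13^3 mod 257 = 141, hash=232+141 mod 257 = 116
Option C: s[1]='j'->'g', delta=(7-10)*13^2 mod 257 = 7, hash=232+7 mod 257 = 239
Option D: s[2]='i'->'g', delta=(7-9)*13^1 mod 257 = 231, hash=232+231 mod 257 = 206 <-- target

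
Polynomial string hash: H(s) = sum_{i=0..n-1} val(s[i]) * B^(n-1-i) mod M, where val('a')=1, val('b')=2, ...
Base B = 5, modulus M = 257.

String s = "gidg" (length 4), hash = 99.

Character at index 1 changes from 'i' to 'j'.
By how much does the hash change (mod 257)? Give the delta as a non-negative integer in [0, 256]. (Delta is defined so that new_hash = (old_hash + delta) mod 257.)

Answer: 25

Derivation:
Delta formula: (val(new) - val(old)) * B^(n-1-k) mod M
  val('j') - val('i') = 10 - 9 = 1
  B^(n-1-k) = 5^2 mod 257 = 25
  Delta = 1 * 25 mod 257 = 25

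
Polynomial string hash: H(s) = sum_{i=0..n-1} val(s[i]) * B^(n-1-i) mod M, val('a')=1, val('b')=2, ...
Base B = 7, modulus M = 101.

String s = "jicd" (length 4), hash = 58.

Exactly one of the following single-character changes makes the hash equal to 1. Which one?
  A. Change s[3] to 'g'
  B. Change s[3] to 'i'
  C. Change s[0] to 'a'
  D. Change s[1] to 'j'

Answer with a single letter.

Option A: s[3]='d'->'g', delta=(7-4)*7^0 mod 101 = 3, hash=58+3 mod 101 = 61
Option B: s[3]='d'->'i', delta=(9-4)*7^0 mod 101 = 5, hash=58+5 mod 101 = 63
Option C: s[0]='j'->'a', delta=(1-10)*7^3 mod 101 = 44, hash=58+44 mod 101 = 1 <-- target
Option D: s[1]='i'->'j', delta=(10-9)*7^2 mod 101 = 49, hash=58+49 mod 101 = 6

Answer: C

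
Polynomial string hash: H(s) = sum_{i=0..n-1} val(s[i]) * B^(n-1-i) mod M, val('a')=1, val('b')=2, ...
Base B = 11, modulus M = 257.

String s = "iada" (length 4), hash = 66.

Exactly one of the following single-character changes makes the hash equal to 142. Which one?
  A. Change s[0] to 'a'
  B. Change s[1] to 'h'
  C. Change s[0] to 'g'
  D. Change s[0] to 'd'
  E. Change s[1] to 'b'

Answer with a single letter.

Answer: B

Derivation:
Option A: s[0]='i'->'a', delta=(1-9)*11^3 mod 257 = 146, hash=66+146 mod 257 = 212
Option B: s[1]='a'->'h', delta=(8-1)*11^2 mod 257 = 76, hash=66+76 mod 257 = 142 <-- target
Option C: s[0]='i'->'g', delta=(7-9)*11^3 mod 257 = 165, hash=66+165 mod 257 = 231
Option D: s[0]='i'->'d', delta=(4-9)*11^3 mod 257 = 27, hash=66+27 mod 257 = 93
Option E: s[1]='a'->'b', delta=(2-1)*11^2 mod 257 = 121, hash=66+121 mod 257 = 187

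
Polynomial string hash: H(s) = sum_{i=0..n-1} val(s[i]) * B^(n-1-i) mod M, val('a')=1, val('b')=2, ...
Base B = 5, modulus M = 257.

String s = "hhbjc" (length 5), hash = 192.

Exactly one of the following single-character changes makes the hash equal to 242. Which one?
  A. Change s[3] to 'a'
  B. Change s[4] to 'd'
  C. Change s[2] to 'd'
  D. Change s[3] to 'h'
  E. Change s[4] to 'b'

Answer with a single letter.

Option A: s[3]='j'->'a', delta=(1-10)*5^1 mod 257 = 212, hash=192+212 mod 257 = 147
Option B: s[4]='c'->'d', delta=(4-3)*5^0 mod 257 = 1, hash=192+1 mod 257 = 193
Option C: s[2]='b'->'d', delta=(4-2)*5^2 mod 257 = 50, hash=192+50 mod 257 = 242 <-- target
Option D: s[3]='j'->'h', delta=(8-10)*5^1 mod 257 = 247, hash=192+247 mod 257 = 182
Option E: s[4]='c'->'b', delta=(2-3)*5^0 mod 257 = 256, hash=192+256 mod 257 = 191

Answer: C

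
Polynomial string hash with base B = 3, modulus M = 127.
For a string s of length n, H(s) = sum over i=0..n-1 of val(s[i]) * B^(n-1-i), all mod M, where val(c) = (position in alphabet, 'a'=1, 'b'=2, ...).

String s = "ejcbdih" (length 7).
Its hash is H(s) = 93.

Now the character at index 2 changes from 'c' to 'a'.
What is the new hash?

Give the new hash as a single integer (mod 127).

val('c') = 3, val('a') = 1
Position k = 2, exponent = n-1-k = 4
B^4 mod M = 3^4 mod 127 = 81
Delta = (1 - 3) * 81 mod 127 = 92
New hash = (93 + 92) mod 127 = 58

Answer: 58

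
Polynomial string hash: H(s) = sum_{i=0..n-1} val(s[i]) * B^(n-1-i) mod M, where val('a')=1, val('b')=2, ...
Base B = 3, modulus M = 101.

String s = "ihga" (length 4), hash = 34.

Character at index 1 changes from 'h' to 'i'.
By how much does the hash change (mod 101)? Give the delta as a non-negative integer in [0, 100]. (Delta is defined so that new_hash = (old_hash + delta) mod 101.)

Answer: 9

Derivation:
Delta formula: (val(new) - val(old)) * B^(n-1-k) mod M
  val('i') - val('h') = 9 - 8 = 1
  B^(n-1-k) = 3^2 mod 101 = 9
  Delta = 1 * 9 mod 101 = 9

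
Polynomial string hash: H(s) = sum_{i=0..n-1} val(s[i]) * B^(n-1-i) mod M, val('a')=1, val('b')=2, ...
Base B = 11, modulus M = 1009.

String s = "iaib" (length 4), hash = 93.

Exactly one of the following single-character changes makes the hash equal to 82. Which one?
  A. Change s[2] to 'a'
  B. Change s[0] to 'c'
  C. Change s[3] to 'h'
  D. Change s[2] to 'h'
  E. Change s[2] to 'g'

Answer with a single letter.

Option A: s[2]='i'->'a', delta=(1-9)*11^1 mod 1009 = 921, hash=93+921 mod 1009 = 5
Option B: s[0]='i'->'c', delta=(3-9)*11^3 mod 1009 = 86, hash=93+86 mod 1009 = 179
Option C: s[3]='b'->'h', delta=(8-2)*11^0 mod 1009 = 6, hash=93+6 mod 1009 = 99
Option D: s[2]='i'->'h', delta=(8-9)*11^1 mod 1009 = 998, hash=93+998 mod 1009 = 82 <-- target
Option E: s[2]='i'->'g', delta=(7-9)*11^1 mod 1009 = 987, hash=93+987 mod 1009 = 71

Answer: D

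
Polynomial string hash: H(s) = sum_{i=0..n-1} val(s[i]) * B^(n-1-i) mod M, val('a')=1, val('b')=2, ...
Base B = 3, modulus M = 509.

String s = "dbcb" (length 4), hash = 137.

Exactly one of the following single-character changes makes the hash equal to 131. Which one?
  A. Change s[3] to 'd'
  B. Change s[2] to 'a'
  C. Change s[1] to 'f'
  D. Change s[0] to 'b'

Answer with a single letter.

Option A: s[3]='b'->'d', delta=(4-2)*3^0 mod 509 = 2, hash=137+2 mod 509 = 139
Option B: s[2]='c'->'a', delta=(1-3)*3^1 mod 509 = 503, hash=137+503 mod 509 = 131 <-- target
Option C: s[1]='b'->'f', delta=(6-2)*3^2 mod 509 = 36, hash=137+36 mod 509 = 173
Option D: s[0]='d'->'b', delta=(2-4)*3^3 mod 509 = 455, hash=137+455 mod 509 = 83

Answer: B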